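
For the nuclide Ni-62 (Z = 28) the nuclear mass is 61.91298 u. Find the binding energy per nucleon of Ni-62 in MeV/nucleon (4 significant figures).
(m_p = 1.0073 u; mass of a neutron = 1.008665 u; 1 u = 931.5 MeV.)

8.805 MeV/nucleon

Σm = 28·m_p + 34·m_n = 28.2044 + 34.294610 = 62.499010 u
Δm = 62.499010 − 61.91298 = 0.586030 u
E_B = 0.586030 × 931.5 = 545.887 MeV
Per nucleon: 545.887 / 62 = 8.805 MeV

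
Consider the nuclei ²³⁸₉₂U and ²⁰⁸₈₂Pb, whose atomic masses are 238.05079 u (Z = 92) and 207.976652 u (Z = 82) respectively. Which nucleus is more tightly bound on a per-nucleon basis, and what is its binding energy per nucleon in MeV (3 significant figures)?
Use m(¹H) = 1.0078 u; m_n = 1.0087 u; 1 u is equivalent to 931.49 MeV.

²⁰⁸₈₂Pb; 7.88 MeV/nucleon

²³⁸₉₂U: Σm = 92(1.0078) + 146(1.0087) = 239.9878 u; Δm = 1.93701 u; E_B = 1804.3 MeV; E_B/A = 7.581 MeV
²⁰⁸₈₂Pb: Σm = 82(1.0078) + 126(1.0087) = 209.7358 u; Δm = 1.759148 u; E_B = 1638.6 MeV; E_B/A = 7.878 MeV
²⁰⁸₈₂Pb has the higher binding energy per nucleon, so it is the more tightly bound nucleus.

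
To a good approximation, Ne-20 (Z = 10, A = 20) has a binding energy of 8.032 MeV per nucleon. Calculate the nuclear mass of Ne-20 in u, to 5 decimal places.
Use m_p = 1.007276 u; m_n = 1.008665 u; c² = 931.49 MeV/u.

Total binding energy = 20 × 8.032 = 160.640 MeV
Mass defect = 160.640 MeV / (931.49 MeV/u) = 0.1724549 u
Constituent mass = 10(1.007276) + 10(1.008665) = 20.159410 u
Nuclear mass = 20.159410 − 0.1724549 = 19.9869551 u ≈ 19.98696 u (to 5 decimal places)

19.98696 u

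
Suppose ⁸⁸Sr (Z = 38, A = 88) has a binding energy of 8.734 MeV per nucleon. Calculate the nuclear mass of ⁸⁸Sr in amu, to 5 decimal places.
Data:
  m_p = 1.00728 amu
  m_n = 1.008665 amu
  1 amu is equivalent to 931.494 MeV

87.88477 amu

Total binding energy = 88 × 8.734 = 768.592 MeV
Mass defect = 768.592 MeV / (931.494 MeV/amu) = 0.8251175 amu
Constituent mass = 38(1.00728) + 50(1.008665) = 88.709890 amu
Nuclear mass = 88.709890 − 0.8251175 = 87.8847725 amu ≈ 87.88477 amu (to 5 decimal places)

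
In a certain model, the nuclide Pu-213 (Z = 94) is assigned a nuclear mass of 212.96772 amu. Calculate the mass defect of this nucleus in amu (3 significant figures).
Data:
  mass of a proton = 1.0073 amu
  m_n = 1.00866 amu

1.75 amu

Σm = 94·m_p + 119·m_n = 94.6862 + 120.03054 = 214.71674 amu
Mass defect Δm = 214.71674 − 212.96772 = 1.74902 amu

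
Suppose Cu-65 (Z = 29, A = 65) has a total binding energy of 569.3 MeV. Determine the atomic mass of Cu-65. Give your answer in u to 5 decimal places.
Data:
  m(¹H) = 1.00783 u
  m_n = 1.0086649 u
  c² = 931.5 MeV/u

Mass defect = 569.3 MeV / (931.5 MeV/u) = 0.6111648 u
Constituent mass = 29(1.00783) + 36(1.0086649) = 65.5390064 u
Atomic mass = 65.5390064 − 0.6111648 = 64.9278416 u ≈ 64.92784 u (to 5 decimal places)

64.92784 u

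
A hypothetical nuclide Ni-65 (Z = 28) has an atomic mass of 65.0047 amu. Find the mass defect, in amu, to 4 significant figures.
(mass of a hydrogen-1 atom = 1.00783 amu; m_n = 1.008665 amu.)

With 28 protons and 37 neutrons (A = 65):
Total constituent mass: 28 × 1.00783 + 37 × 1.008665 = 65.539845 amu
The mass defect is 65.539845 − 65.0047 = 0.535145 amu.

0.5351 amu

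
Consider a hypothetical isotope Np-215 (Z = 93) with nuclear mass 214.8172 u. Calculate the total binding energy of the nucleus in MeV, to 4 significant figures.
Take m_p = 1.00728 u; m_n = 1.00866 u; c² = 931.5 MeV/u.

Z = 93, so N = A − Z = 215 − 93 = 122.
Mass of separated nucleons = 93(1.00728) + 122(1.00866) = 93.67704 + 123.05652 = 216.73356 u
Mass defect Δm = 216.73356 − 214.8172 = 1.91636 u
Binding energy = Δm·c² = 1.91636 × 931.5 MeV/u = 1785.09 MeV

1785 MeV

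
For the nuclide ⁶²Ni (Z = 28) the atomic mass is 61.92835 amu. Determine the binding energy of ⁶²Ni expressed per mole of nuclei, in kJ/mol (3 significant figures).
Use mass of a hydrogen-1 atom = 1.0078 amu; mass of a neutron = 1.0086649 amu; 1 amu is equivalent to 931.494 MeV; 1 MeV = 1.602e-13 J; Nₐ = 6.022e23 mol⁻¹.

5.25e+10 kJ/mol

Z = 28, so N = A − Z = 62 − 28 = 34.
Total constituent mass: 28 × 1.0078 + 34 × 1.0086649 = 62.5130066 amu
Mass defect Δm = 62.5130066 − 61.92835 = 0.5846566 amu
Converting to energy: 0.5846566 amu × 931.494 MeV/amu = 544.604 MeV
Per nucleus in joules: 544.604 MeV × 1.602e-13 J/MeV = 8.7246e-11 J
Per mole: 8.7246e-11 J × 6.022e23 mol⁻¹ = 5.2540e+13 J/mol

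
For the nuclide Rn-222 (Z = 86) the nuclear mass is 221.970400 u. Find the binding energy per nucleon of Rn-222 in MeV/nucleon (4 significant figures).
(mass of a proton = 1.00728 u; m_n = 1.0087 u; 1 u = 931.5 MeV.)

Total constituent mass: 86 × 1.00728 + 136 × 1.0087 = 223.80928 u
Mass defect Δm = 223.80928 − 221.970400 = 1.838880 u
Binding energy = Δm·c² = 1.838880 × 931.5 MeV/u = 1712.92 MeV
Dividing by A = 222 gives 7.716 MeV per nucleon.

7.716 MeV/nucleon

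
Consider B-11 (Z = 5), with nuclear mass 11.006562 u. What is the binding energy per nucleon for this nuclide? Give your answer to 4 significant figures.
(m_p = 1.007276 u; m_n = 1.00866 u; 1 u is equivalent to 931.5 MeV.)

Z = 5, so N = A − Z = 11 − 5 = 6.
Total constituent mass: 5 × 1.007276 + 6 × 1.00866 = 11.088340 u
Mass defect Δm = 11.088340 − 11.006562 = 0.081778 u
E_B = 0.081778 × 931.5 = 76.1762 MeV
Dividing by A = 11 gives 6.925 MeV per nucleon.

6.925 MeV/nucleon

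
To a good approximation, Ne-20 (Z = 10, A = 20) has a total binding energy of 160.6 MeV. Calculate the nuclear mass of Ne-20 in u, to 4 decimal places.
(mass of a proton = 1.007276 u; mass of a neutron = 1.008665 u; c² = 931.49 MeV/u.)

19.9870 u

Mass defect = 160.6 MeV / (931.49 MeV/u) = 0.172412 u
Constituent mass = 10(1.007276) + 10(1.008665) = 20.159410 u
Nuclear mass = 20.159410 − 0.172412 = 19.986998 u ≈ 19.9870 u (to 4 decimal places)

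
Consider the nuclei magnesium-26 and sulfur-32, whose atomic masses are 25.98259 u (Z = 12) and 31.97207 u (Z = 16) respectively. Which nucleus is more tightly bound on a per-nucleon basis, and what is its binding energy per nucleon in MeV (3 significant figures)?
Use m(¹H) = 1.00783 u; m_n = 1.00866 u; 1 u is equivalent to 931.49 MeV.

sulfur-32; 8.49 MeV/nucleon

magnesium-26: Σm = 12(1.00783) + 14(1.00866) = 26.21520 u; Δm = 0.23261 u; E_B = 216.674 MeV; E_B/A = 8.334 MeV
sulfur-32: Σm = 16(1.00783) + 16(1.00866) = 32.26384 u; Δm = 0.29177 u; E_B = 271.78 MeV; E_B/A = 8.493 MeV
sulfur-32 has the higher binding energy per nucleon, so it is the more tightly bound nucleus.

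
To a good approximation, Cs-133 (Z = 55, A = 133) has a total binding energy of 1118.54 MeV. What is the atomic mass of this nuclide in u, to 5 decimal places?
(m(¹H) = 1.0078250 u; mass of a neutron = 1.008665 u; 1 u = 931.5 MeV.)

Mass defect = 1118.54 MeV / (931.5 MeV/u) = 1.2007944 u
Constituent mass = 55(1.0078250) + 78(1.008665) = 134.1062450 u
Atomic mass = 134.1062450 − 1.2007944 = 132.9054506 u ≈ 132.90545 u (to 5 decimal places)

132.90545 u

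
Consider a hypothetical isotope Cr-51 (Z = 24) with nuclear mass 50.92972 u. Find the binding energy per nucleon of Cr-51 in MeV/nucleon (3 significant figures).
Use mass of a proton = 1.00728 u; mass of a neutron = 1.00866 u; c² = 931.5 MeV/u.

8.75 MeV/nucleon

The nucleus contains 24 protons and 51 − 24 = 27 neutrons.
Total constituent mass: 24 × 1.00728 + 27 × 1.00866 = 51.40854 u
Mass defect Δm = 51.40854 − 50.92972 = 0.47882 u
E_B = 0.47882 × 931.5 = 446.021 MeV
BE/A = 446.021 MeV / 51 = 8.746 MeV/nucleon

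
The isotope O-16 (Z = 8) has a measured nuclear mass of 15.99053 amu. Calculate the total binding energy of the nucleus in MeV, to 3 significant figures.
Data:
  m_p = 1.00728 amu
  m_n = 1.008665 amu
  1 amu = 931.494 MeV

128 MeV

With 8 protons and 8 neutrons (A = 16):
Total constituent mass: 8 × 1.00728 + 8 × 1.008665 = 16.127560 amu
The mass defect is 16.127560 − 15.99053 = 0.137030 amu.
E_B = 0.137030 × 931.494 = 127.643 MeV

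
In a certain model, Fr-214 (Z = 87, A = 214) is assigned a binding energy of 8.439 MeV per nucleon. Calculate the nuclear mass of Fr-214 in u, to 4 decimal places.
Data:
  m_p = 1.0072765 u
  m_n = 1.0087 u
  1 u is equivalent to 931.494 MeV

Total binding energy = 214 × 8.439 = 1805.946 MeV
Mass defect = 1805.946 MeV / (931.494 MeV/u) = 1.938763 u
Constituent mass = 87(1.0072765) + 127(1.0087) = 215.7379555 u
Nuclear mass = 215.7379555 − 1.938763 = 213.7991925 u ≈ 213.7992 u (to 4 decimal places)

213.7992 u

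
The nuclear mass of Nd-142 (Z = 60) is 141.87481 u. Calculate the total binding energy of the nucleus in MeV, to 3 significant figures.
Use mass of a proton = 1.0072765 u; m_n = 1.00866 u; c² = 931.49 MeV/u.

Total constituent mass: 60 × 1.0072765 + 82 × 1.00866 = 143.1467100 u
Mass defect Δm = 143.1467100 − 141.87481 = 1.2719000 u
Binding energy = Δm·c² = 1.2719000 × 931.49 MeV/u = 1184.76 MeV

1180 MeV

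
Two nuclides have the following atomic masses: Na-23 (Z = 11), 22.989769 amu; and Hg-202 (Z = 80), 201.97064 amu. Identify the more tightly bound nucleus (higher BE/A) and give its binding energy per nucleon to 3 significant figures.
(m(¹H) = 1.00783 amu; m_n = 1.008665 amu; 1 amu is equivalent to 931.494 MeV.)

Na-23: Σm = 11(1.00783) + 12(1.008665) = 23.190110 amu; Δm = 0.200341 amu; E_B = 186.62 MeV; E_B/A = 8.114 MeV
Hg-202: Σm = 80(1.00783) + 122(1.008665) = 203.683530 amu; Δm = 1.712890 amu; E_B = 1595.5 MeV; E_B/A = 7.899 MeV
Na-23 has the higher binding energy per nucleon, so it is the more tightly bound nucleus.

Na-23; 8.11 MeV/nucleon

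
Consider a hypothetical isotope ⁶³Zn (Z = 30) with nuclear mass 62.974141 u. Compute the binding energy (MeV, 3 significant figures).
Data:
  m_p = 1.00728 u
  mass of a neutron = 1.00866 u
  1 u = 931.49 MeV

494 MeV

With 30 protons and 33 neutrons (A = 63):
Mass of separated nucleons = 30(1.00728) + 33(1.00866) = 30.21840 + 33.28578 = 63.50418 u
The mass defect is 63.50418 − 62.974141 = 0.530039 u.
Converting to energy: 0.530039 u × 931.49 MeV/u = 493.726 MeV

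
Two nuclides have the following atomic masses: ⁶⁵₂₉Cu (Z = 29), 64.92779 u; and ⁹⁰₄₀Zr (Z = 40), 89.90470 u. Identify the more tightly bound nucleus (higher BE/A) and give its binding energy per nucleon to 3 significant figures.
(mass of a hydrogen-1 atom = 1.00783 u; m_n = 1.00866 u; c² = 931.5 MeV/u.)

⁶⁵₂₉Cu: Σm = 29(1.00783) + 36(1.00866) = 65.53883 u; Δm = 0.61104 u; E_B = 569.18 MeV; E_B/A = 8.757 MeV
⁹⁰₄₀Zr: Σm = 40(1.00783) + 50(1.00866) = 90.74620 u; Δm = 0.84150 u; E_B = 783.86 MeV; E_B/A = 8.710 MeV
⁶⁵₂₉Cu has the higher binding energy per nucleon, so it is the more tightly bound nucleus.

⁶⁵₂₉Cu; 8.76 MeV/nucleon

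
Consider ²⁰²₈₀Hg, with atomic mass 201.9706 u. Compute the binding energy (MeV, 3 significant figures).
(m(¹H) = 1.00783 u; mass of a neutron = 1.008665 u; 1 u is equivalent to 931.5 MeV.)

Total constituent mass: 80 × 1.00783 + 122 × 1.008665 = 203.683530 u
Mass defect Δm = 203.683530 − 201.9706 = 1.712930 u
Binding energy = Δm·c² = 1.712930 × 931.5 MeV/u = 1595.59 MeV

1600 MeV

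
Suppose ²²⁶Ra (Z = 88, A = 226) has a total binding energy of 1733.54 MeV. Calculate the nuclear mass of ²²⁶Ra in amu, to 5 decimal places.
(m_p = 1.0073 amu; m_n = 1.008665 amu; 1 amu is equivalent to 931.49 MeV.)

Mass defect = 1733.54 MeV / (931.49 MeV/amu) = 1.8610398 amu
Constituent mass = 88(1.0073) + 138(1.008665) = 227.838170 amu
Nuclear mass = 227.838170 − 1.8610398 = 225.9771302 amu ≈ 225.97713 amu (to 5 decimal places)

225.97713 amu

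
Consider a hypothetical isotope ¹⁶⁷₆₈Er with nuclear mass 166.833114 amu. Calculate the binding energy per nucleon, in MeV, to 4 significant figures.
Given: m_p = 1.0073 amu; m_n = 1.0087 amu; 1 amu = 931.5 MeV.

8.504 MeV/nucleon

The nucleus contains 68 protons and 167 − 68 = 99 neutrons.
Total constituent mass: 68 × 1.0073 + 99 × 1.0087 = 168.3577 amu
Δm = 168.3577 − 166.833114 = 1.524586 amu
E_B = 1.524586 × 931.5 = 1420.15 MeV
Dividing by A = 167 gives 8.504 MeV per nucleon.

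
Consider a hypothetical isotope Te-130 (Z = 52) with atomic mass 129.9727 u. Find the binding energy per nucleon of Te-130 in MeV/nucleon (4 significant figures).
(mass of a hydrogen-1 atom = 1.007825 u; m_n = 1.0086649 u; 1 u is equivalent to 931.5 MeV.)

Total constituent mass: 52 × 1.007825 + 78 × 1.0086649 = 131.0827622 u
Δm = 131.0827622 − 129.9727 = 1.1100622 u
Binding energy = Δm·c² = 1.1100622 × 931.5 MeV/u = 1034.02 MeV
BE/A = 1034.02 MeV / 130 = 7.954 MeV/nucleon

7.954 MeV/nucleon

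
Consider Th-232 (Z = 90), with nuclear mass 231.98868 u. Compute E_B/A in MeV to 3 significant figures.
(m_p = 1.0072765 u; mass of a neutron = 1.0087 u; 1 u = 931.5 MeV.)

Mass of separated nucleons = 90(1.0072765) + 142(1.0087) = 90.6548850 + 143.2354 = 233.8902850 u
Mass defect Δm = 233.8902850 − 231.98868 = 1.9016050 u
Converting to energy: 1.9016050 u × 931.5 MeV/u = 1771.35 MeV
Per nucleon: 1771.35 / 232 = 7.635 MeV

7.64 MeV/nucleon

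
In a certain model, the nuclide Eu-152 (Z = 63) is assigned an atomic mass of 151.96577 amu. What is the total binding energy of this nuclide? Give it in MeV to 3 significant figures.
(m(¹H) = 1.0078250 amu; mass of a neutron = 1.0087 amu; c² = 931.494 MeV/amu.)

1210 MeV

Σm = 63·m(¹H) + 89·m_n = 63.4929750 + 89.7743 = 153.2672750 amu
Δm = 153.2672750 − 151.96577 = 1.3015050 amu
Binding energy = Δm·c² = 1.3015050 × 931.494 MeV/amu = 1212.34 MeV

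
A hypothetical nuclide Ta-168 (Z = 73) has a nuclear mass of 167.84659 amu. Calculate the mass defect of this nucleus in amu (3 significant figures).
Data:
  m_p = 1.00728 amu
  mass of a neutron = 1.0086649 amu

The nucleus contains 73 protons and 168 − 73 = 95 neutrons.
Total constituent mass: 73 × 1.00728 + 95 × 1.0086649 = 169.3546055 amu
Mass defect Δm = 169.3546055 − 167.84659 = 1.5080155 amu

1.51 amu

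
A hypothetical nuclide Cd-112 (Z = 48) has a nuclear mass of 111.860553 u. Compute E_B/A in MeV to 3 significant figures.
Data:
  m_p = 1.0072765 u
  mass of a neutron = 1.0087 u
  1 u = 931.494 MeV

Z = 48, so N = A − Z = 112 − 48 = 64.
Σm = 48·m_p + 64·m_n = 48.3492720 + 64.5568 = 112.9060720 u
The mass defect is 112.9060720 − 111.860553 = 1.0455190 u.
E_B = 1.0455190 × 931.494 = 973.895 MeV
BE/A = 973.895 MeV / 112 = 8.695 MeV/nucleon

8.70 MeV/nucleon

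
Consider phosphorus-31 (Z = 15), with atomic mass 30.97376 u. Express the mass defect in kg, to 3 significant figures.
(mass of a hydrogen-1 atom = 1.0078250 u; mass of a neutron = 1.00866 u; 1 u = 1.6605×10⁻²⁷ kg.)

4.69e-28 kg

With 15 protons and 16 neutrons (A = 31):
Mass of separated nucleons = 15(1.0078250) + 16(1.00866) = 15.1173750 + 16.13856 = 31.2559350 u
The mass defect is 31.2559350 − 30.97376 = 0.2821750 u.
In SI units: 0.2821750 u × 1.6605×10⁻²⁷ kg/u = 4.6855e-28 kg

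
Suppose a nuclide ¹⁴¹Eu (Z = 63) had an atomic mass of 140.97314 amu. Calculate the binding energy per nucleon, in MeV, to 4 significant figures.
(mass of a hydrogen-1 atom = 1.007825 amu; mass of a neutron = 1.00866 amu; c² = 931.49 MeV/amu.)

7.897 MeV/nucleon

With 63 protons and 78 neutrons (A = 141):
Mass of separated nucleons = 63(1.007825) + 78(1.00866) = 63.492975 + 78.67548 = 142.168455 amu
Mass defect Δm = 142.168455 − 140.97314 = 1.195315 amu
Binding energy = Δm·c² = 1.195315 × 931.49 MeV/amu = 1113.42 MeV
BE/A = 1113.42 MeV / 141 = 7.897 MeV/nucleon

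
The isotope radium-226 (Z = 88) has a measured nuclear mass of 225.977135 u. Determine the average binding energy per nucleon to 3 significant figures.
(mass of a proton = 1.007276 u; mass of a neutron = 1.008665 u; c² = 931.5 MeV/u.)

7.66 MeV/nucleon

Z = 88, so N = A − Z = 226 − 88 = 138.
Total constituent mass: 88 × 1.007276 + 138 × 1.008665 = 227.836058 u
The mass defect is 227.836058 − 225.977135 = 1.858923 u.
E_B = 1.858923 × 931.5 = 1731.59 MeV
Dividing by A = 226 gives 7.662 MeV per nucleon.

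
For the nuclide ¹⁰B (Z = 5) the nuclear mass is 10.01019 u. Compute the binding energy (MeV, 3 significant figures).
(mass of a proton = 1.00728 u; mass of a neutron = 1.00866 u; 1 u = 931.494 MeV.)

Z = 5, so N = A − Z = 10 − 5 = 5.
Mass of separated nucleons = 5(1.00728) + 5(1.00866) = 5.03640 + 5.04330 = 10.07970 u
The mass defect is 10.07970 − 10.01019 = 0.06951 u.
Converting to energy: 0.06951 u × 931.494 MeV/u = 64.7481 MeV

64.7 MeV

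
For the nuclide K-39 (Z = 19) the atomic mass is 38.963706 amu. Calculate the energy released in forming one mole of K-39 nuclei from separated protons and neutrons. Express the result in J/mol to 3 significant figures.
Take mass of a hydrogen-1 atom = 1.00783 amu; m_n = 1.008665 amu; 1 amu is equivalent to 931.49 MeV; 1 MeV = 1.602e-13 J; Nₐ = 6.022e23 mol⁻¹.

Σm = 19·m(¹H) + 20·m_n = 19.14877 + 20.173300 = 39.322070 amu
Mass defect Δm = 39.322070 − 38.963706 = 0.358364 amu
E_B = 0.358364 × 931.49 = 333.812 MeV
Per nucleus in joules: 333.812 MeV × 1.602e-13 J/MeV = 5.3477e-11 J
Per mole: 5.3477e-11 J × 6.022e23 mol⁻¹ = 3.2204e+13 J/mol

3.22e+13 J/mol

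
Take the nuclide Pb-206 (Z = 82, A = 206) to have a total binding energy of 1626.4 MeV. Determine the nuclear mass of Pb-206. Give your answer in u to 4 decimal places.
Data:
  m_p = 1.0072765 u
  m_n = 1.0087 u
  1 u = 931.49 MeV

Mass defect = 1626.4 MeV / (931.49 MeV/u) = 1.746020 u
Constituent mass = 82(1.0072765) + 124(1.0087) = 207.6754730 u
Nuclear mass = 207.6754730 − 1.746020 = 205.9294530 u ≈ 205.9295 u (to 4 decimal places)

205.9295 u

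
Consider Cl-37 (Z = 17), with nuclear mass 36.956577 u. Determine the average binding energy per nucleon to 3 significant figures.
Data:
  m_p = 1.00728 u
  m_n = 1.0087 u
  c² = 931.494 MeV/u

Z = 17, so N = A − Z = 37 − 17 = 20.
Σm = 17·m_p + 20·m_n = 17.12376 + 20.1740 = 37.29776 u
Δm = 37.29776 − 36.956577 = 0.341183 u
Converting to energy: 0.341183 u × 931.494 MeV/u = 317.810 MeV
BE/A = 317.810 MeV / 37 = 8.589 MeV/nucleon

8.59 MeV/nucleon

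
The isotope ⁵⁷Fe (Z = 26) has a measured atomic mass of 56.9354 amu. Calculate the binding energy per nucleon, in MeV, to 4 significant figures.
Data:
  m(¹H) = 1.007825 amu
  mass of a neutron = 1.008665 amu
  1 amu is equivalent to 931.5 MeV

8.770 MeV/nucleon

Z = 26, so N = A − Z = 57 − 26 = 31.
Mass of separated nucleons = 26(1.007825) + 31(1.008665) = 26.203450 + 31.268615 = 57.472065 amu
The mass defect is 57.472065 − 56.9354 = 0.536665 amu.
Binding energy = Δm·c² = 0.536665 × 931.5 MeV/amu = 499.903 MeV
Per nucleon: 499.903 / 57 = 8.770 MeV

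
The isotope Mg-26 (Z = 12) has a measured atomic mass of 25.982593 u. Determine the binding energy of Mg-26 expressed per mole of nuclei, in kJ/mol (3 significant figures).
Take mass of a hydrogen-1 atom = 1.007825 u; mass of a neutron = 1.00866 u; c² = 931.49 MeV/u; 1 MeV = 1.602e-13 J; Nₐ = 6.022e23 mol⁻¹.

Mass of separated nucleons = 12(1.007825) + 14(1.00866) = 12.093900 + 14.12124 = 26.215140 u
The mass defect is 26.215140 − 25.982593 = 0.232547 u.
E_B = 0.232547 × 931.49 = 216.615 MeV
Per nucleus in joules: 216.615 MeV × 1.602e-13 J/MeV = 3.4702e-11 J
Per mole: 3.4702e-11 J × 6.022e23 mol⁻¹ = 2.0898e+13 J/mol

2.09e+10 kJ/mol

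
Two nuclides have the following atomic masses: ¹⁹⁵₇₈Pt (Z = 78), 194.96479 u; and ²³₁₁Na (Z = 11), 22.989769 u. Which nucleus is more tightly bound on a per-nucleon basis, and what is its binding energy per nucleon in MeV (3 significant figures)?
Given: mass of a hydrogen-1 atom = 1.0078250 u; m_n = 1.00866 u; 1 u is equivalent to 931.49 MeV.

¹⁹⁵₇₈Pt: Σm = 78(1.0078250) + 117(1.00866) = 196.6235700 u; Δm = 1.6587800 u; E_B = 1545.1 MeV; E_B/A = 7.924 MeV
²³₁₁Na: Σm = 11(1.0078250) + 12(1.00866) = 23.1899950 u; Δm = 0.2002260 u; E_B = 186.51 MeV; E_B/A = 8.109 MeV
²³₁₁Na has the higher binding energy per nucleon, so it is the more tightly bound nucleus.

²³₁₁Na; 8.11 MeV/nucleon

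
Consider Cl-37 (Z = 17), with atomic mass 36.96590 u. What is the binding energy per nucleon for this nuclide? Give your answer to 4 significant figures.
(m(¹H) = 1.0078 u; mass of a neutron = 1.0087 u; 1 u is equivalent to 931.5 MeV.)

The nucleus contains 17 protons and 37 − 17 = 20 neutrons.
Total constituent mass: 17 × 1.0078 + 20 × 1.0087 = 37.3066 u
Mass defect Δm = 37.3066 − 36.96590 = 0.34070 u
Converting to energy: 0.34070 u × 931.5 MeV/u = 317.362 MeV
Dividing by A = 37 gives 8.577 MeV per nucleon.

8.577 MeV/nucleon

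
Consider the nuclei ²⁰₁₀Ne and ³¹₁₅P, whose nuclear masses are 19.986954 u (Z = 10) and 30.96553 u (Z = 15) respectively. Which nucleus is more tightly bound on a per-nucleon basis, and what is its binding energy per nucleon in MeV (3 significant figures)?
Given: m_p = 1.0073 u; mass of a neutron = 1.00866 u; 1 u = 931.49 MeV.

²⁰₁₀Ne: Σm = 10(1.0073) + 10(1.00866) = 20.15960 u; Δm = 0.172646 u; E_B = 160.82 MeV; E_B/A = 8.041 MeV
³¹₁₅P: Σm = 15(1.0073) + 16(1.00866) = 31.24806 u; Δm = 0.28253 u; E_B = 263.17 MeV; E_B/A = 8.489 MeV
³¹₁₅P has the higher binding energy per nucleon, so it is the more tightly bound nucleus.

³¹₁₅P; 8.49 MeV/nucleon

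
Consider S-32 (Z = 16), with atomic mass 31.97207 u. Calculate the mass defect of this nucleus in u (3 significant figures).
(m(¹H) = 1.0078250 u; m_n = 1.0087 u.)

With 16 protons and 16 neutrons (A = 32):
Total constituent mass: 16 × 1.0078250 + 16 × 1.0087 = 32.2644000 u
The mass defect is 32.2644000 − 31.97207 = 0.2923300 u.

0.292 u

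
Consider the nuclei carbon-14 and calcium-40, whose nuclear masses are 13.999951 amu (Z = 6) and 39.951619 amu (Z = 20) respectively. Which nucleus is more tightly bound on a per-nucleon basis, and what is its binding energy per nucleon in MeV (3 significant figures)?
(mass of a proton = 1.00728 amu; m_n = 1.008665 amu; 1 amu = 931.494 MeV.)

carbon-14: Σm = 6(1.00728) + 8(1.008665) = 14.113000 amu; Δm = 0.113049 amu; E_B = 105.304 MeV; E_B/A = 7.522 MeV
calcium-40: Σm = 20(1.00728) + 20(1.008665) = 40.318900 amu; Δm = 0.367281 amu; E_B = 342.12 MeV; E_B/A = 8.553 MeV
calcium-40 has the higher binding energy per nucleon, so it is the more tightly bound nucleus.

calcium-40; 8.55 MeV/nucleon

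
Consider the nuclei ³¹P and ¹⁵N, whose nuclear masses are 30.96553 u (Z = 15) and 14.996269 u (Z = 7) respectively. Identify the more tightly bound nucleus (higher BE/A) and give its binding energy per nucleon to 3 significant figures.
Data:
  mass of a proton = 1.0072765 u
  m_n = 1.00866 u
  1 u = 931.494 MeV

³¹P; 8.48 MeV/nucleon

³¹P: Σm = 15(1.0072765) + 16(1.00866) = 31.2477075 u; Δm = 0.2821775 u; E_B = 262.85 MeV; E_B/A = 8.479 MeV
¹⁵N: Σm = 7(1.0072765) + 8(1.00866) = 15.1202155 u; Δm = 0.1239465 u; E_B = 115.46 MeV; E_B/A = 7.697 MeV
³¹P has the higher binding energy per nucleon, so it is the more tightly bound nucleus.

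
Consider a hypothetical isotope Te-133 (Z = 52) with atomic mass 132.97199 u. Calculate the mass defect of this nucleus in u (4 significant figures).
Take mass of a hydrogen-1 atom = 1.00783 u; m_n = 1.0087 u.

Σm = 52·m(¹H) + 81·m_n = 52.40716 + 81.7047 = 134.11186 u
Mass defect Δm = 134.11186 − 132.97199 = 1.13987 u

1.140 u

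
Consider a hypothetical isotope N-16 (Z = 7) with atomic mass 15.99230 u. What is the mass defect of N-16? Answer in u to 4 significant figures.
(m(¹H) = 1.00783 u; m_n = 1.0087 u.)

0.1408 u

Z = 7, so N = A − Z = 16 − 7 = 9.
Total constituent mass: 7 × 1.00783 + 9 × 1.0087 = 16.13311 u
Mass defect Δm = 16.13311 − 15.99230 = 0.14081 u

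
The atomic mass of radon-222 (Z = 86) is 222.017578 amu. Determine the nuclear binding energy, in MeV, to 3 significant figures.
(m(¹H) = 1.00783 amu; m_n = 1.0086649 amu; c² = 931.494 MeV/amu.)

1710 MeV

Mass of separated nucleons = 86(1.00783) + 136(1.0086649) = 86.67338 + 137.1784264 = 223.8518064 amu
Mass defect Δm = 223.8518064 − 222.017578 = 1.8342284 amu
Converting to energy: 1.8342284 amu × 931.494 MeV/amu = 1708.57 MeV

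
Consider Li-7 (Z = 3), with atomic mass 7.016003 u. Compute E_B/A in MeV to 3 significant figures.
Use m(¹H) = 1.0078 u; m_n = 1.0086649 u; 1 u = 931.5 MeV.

5.60 MeV/nucleon

With 3 protons and 4 neutrons (A = 7):
Σm = 3·m(¹H) + 4·m_n = 3.0234 + 4.0346596 = 7.0580596 u
The mass defect is 7.0580596 − 7.016003 = 0.0420566 u.
Binding energy = Δm·c² = 0.0420566 × 931.5 MeV/u = 39.1757 MeV
Dividing by A = 7 gives 5.597 MeV per nucleon.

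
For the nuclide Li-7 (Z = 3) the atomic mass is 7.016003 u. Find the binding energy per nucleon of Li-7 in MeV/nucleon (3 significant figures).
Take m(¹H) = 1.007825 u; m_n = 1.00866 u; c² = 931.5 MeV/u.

5.60 MeV/nucleon

Z = 3, so N = A − Z = 7 − 3 = 4.
Total constituent mass: 3 × 1.007825 + 4 × 1.00866 = 7.058115 u
Mass defect Δm = 7.058115 − 7.016003 = 0.042112 u
Converting to energy: 0.042112 u × 931.5 MeV/u = 39.2273 MeV
BE/A = 39.2273 MeV / 7 = 5.604 MeV/nucleon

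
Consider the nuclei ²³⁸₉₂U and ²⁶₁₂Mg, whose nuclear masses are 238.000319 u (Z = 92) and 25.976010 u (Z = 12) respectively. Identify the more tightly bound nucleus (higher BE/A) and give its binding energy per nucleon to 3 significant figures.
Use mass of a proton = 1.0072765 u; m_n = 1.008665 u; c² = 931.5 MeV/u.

²³⁸₉₂U: Σm = 92(1.0072765) + 146(1.008665) = 239.9345280 u; Δm = 1.9342090 u; E_B = 1801.7 MeV; E_B/A = 7.570 MeV
²⁶₁₂Mg: Σm = 12(1.0072765) + 14(1.008665) = 26.2086280 u; Δm = 0.2326180 u; E_B = 216.68 MeV; E_B/A = 8.334 MeV
²⁶₁₂Mg has the higher binding energy per nucleon, so it is the more tightly bound nucleus.

²⁶₁₂Mg; 8.33 MeV/nucleon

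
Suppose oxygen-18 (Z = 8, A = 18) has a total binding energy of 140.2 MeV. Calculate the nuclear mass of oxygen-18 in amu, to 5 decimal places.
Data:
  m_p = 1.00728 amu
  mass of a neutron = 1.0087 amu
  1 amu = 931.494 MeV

17.99473 amu

Mass defect = 140.2 MeV / (931.494 MeV/amu) = 0.1505109 amu
Constituent mass = 8(1.00728) + 10(1.0087) = 18.14524 amu
Nuclear mass = 18.14524 − 0.1505109 = 17.9947291 amu ≈ 17.99473 amu (to 5 decimal places)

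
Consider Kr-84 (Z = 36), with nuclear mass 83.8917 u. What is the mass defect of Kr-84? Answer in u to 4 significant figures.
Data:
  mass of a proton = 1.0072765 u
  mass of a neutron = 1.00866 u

0.7859 u

Total constituent mass: 36 × 1.0072765 + 48 × 1.00866 = 84.6776340 u
The mass defect is 84.6776340 − 83.8917 = 0.7859340 u.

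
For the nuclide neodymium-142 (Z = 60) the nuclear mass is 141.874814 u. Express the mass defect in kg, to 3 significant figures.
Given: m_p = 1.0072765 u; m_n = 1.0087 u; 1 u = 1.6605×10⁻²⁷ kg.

With 60 protons and 82 neutrons (A = 142):
Total constituent mass: 60 × 1.0072765 + 82 × 1.0087 = 143.1499900 u
Mass defect Δm = 143.1499900 − 141.874814 = 1.2751760 u
In SI units: 1.2751760 u × 1.6605×10⁻²⁷ kg/u = 2.1174e-27 kg

2.12e-27 kg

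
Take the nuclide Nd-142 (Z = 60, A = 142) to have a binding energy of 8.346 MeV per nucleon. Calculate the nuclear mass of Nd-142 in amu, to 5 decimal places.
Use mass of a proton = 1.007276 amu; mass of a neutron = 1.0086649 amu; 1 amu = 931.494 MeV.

141.87479 amu

Total binding energy = 142 × 8.346 = 1185.132 MeV
Mass defect = 1185.132 MeV / (931.494 MeV/amu) = 1.2722916 amu
Constituent mass = 60(1.007276) + 82(1.0086649) = 143.1470818 amu
Nuclear mass = 143.1470818 − 1.2722916 = 141.8747902 amu ≈ 141.87479 amu (to 5 decimal places)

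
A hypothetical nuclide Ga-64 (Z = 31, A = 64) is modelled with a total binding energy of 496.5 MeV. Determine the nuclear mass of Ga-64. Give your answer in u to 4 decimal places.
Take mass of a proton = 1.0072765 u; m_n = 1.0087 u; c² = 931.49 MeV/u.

63.9797 u

Mass defect = 496.5 MeV / (931.49 MeV/u) = 0.533017 u
Constituent mass = 31(1.0072765) + 33(1.0087) = 64.5126715 u
Nuclear mass = 64.5126715 − 0.533017 = 63.9796545 u ≈ 63.9797 u (to 4 decimal places)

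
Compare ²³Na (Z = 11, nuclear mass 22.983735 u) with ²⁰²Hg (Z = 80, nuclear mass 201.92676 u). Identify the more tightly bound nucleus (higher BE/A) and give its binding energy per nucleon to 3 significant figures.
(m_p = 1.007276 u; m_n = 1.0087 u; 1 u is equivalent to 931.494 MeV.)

²³Na: Σm = 11(1.007276) + 12(1.0087) = 23.184436 u; Δm = 0.200701 u; E_B = 186.95 MeV; E_B/A = 8.128 MeV
²⁰²Hg: Σm = 80(1.007276) + 122(1.0087) = 203.643480 u; Δm = 1.716720 u; E_B = 1599.1 MeV; E_B/A = 7.916 MeV
²³Na has the higher binding energy per nucleon, so it is the more tightly bound nucleus.

²³Na; 8.13 MeV/nucleon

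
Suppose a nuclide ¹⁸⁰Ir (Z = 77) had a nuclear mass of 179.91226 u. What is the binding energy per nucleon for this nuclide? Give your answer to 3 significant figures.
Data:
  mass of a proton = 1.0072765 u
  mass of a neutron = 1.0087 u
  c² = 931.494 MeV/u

7.99 MeV/nucleon

Σm = 77·m_p + 103·m_n = 77.5602905 + 103.8961 = 181.4563905 u
Mass defect Δm = 181.4563905 − 179.91226 = 1.5441305 u
Binding energy = Δm·c² = 1.5441305 × 931.494 MeV/u = 1438.35 MeV
BE/A = 1438.35 MeV / 180 = 7.991 MeV/nucleon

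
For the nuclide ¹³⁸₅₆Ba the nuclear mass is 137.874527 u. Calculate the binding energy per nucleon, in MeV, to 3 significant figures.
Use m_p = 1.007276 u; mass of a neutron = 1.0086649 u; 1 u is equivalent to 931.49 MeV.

The nucleus contains 56 protons and 138 − 56 = 82 neutrons.
Total constituent mass: 56 × 1.007276 + 82 × 1.0086649 = 139.1179778 u
The mass defect is 139.1179778 − 137.874527 = 1.2434508 u.
Binding energy = Δm·c² = 1.2434508 × 931.49 MeV/u = 1158.26 MeV
Per nucleon: 1158.26 / 138 = 8.393 MeV

8.39 MeV/nucleon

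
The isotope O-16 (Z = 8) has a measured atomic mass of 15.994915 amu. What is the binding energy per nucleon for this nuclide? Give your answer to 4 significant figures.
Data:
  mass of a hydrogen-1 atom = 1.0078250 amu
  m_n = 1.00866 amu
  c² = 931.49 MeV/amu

7.974 MeV/nucleon

With 8 protons and 8 neutrons (A = 16):
Total constituent mass: 8 × 1.0078250 + 8 × 1.00866 = 16.1318800 amu
Mass defect Δm = 16.1318800 − 15.994915 = 0.1369650 amu
Converting to energy: 0.1369650 amu × 931.49 MeV/amu = 127.582 MeV
BE/A = 127.582 MeV / 16 = 7.974 MeV/nucleon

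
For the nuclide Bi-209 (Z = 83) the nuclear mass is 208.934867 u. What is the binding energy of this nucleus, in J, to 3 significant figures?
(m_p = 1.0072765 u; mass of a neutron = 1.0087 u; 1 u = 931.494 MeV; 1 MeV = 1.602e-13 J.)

2.63e-10 J

Mass of separated nucleons = 83(1.0072765) + 126(1.0087) = 83.6039495 + 127.0962 = 210.7001495 u
The mass defect is 210.7001495 − 208.934867 = 1.7652825 u.
Binding energy = Δm·c² = 1.7652825 × 931.494 MeV/u = 1644.35 MeV
In joules: 1644.35 MeV × 1.602e-13 J/MeV = 2.6342e-10 J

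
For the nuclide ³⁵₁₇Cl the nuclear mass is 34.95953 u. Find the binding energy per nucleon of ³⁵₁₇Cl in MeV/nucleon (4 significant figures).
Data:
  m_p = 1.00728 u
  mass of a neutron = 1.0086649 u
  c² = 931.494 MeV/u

8.522 MeV/nucleon

Z = 17, so N = A − Z = 35 − 17 = 18.
Mass of separated nucleons = 17(1.00728) + 18(1.0086649) = 17.12376 + 18.1559682 = 35.2797282 u
Mass defect Δm = 35.2797282 − 34.95953 = 0.3201982 u
E_B = 0.3201982 × 931.494 = 298.263 MeV
Dividing by A = 35 gives 8.522 MeV per nucleon.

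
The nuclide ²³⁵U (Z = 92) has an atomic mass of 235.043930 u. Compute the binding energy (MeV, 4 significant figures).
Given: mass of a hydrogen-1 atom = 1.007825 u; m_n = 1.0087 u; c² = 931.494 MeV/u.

1789 MeV

Total constituent mass: 92 × 1.007825 + 143 × 1.0087 = 236.964000 u
The mass defect is 236.964000 − 235.043930 = 1.920070 u.
Converting to energy: 1.920070 u × 931.494 MeV/u = 1788.53 MeV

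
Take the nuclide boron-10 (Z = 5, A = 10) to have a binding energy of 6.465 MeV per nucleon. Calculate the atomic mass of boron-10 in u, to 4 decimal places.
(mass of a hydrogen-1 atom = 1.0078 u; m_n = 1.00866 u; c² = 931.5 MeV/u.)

Total binding energy = 10 × 6.465 = 64.650 MeV
Mass defect = 64.650 MeV / (931.5 MeV/u) = 0.069404 u
Constituent mass = 5(1.0078) + 5(1.00866) = 10.08230 u
Atomic mass = 10.08230 − 0.069404 = 10.012896 u ≈ 10.0129 u (to 4 decimal places)

10.0129 u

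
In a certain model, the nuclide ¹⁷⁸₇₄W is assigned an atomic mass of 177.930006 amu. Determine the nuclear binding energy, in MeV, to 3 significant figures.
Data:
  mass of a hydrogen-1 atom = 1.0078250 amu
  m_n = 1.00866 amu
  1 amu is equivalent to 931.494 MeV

1440 MeV

Z = 74, so N = A − Z = 178 − 74 = 104.
Σm = 74·m(¹H) + 104·m_n = 74.5790500 + 104.90064 = 179.4796900 amu
Mass defect Δm = 179.4796900 − 177.930006 = 1.5496840 amu
Converting to energy: 1.5496840 amu × 931.494 MeV/amu = 1443.52 MeV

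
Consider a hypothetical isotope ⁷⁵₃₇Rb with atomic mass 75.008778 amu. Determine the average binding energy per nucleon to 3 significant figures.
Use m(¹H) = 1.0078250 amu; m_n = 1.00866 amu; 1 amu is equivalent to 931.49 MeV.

7.57 MeV/nucleon

Σm = 37·m(¹H) + 38·m_n = 37.2895250 + 38.32908 = 75.6186050 amu
Mass defect Δm = 75.6186050 − 75.008778 = 0.6098270 amu
E_B = 0.6098270 × 931.49 = 568.048 MeV
BE/A = 568.048 MeV / 75 = 7.574 MeV/nucleon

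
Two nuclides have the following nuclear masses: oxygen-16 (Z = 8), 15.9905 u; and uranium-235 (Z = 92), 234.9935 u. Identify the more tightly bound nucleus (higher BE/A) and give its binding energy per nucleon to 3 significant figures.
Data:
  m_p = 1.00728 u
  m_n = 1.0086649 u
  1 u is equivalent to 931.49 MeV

oxygen-16; 7.98 MeV/nucleon

oxygen-16: Σm = 8(1.00728) + 8(1.0086649) = 16.1275592 u; Δm = 0.1370592 u; E_B = 127.67 MeV; E_B/A = 7.979 MeV
uranium-235: Σm = 92(1.00728) + 143(1.0086649) = 236.9088407 u; Δm = 1.9153407 u; E_B = 1784.1 MeV; E_B/A = 7.592 MeV
oxygen-16 has the higher binding energy per nucleon, so it is the more tightly bound nucleus.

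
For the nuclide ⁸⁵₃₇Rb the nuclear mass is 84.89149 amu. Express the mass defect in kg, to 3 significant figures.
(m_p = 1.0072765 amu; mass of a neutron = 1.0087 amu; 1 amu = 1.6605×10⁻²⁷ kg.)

1.32e-27 kg

Total constituent mass: 37 × 1.0072765 + 48 × 1.0087 = 85.6868305 amu
Mass defect Δm = 85.6868305 − 84.89149 = 0.7953405 amu
In SI units: 0.7953405 amu × 1.6605×10⁻²⁷ kg/amu = 1.3207e-27 kg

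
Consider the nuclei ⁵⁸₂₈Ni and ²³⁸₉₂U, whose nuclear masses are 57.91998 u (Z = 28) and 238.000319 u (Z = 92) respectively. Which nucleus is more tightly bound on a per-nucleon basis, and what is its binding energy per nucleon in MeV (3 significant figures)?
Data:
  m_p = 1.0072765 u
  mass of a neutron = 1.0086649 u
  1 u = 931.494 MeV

⁵⁸₂₈Ni: Σm = 28(1.0072765) + 30(1.0086649) = 58.4636890 u; Δm = 0.5437090 u; E_B = 506.46 MeV; E_B/A = 8.732 MeV
²³⁸₉₂U: Σm = 92(1.0072765) + 146(1.0086649) = 239.9345134 u; Δm = 1.9341944 u; E_B = 1801.7 MeV; E_B/A = 7.570 MeV
⁵⁸₂₈Ni has the higher binding energy per nucleon, so it is the more tightly bound nucleus.

⁵⁸₂₈Ni; 8.73 MeV/nucleon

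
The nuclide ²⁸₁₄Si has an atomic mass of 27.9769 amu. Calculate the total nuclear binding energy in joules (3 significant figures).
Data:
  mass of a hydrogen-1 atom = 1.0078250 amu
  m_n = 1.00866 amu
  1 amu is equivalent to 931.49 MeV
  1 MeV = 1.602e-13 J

Z = 14, so N = A − Z = 28 − 14 = 14.
Total constituent mass: 14 × 1.0078250 + 14 × 1.00866 = 28.2307900 amu
The mass defect is 28.2307900 − 27.9769 = 0.2538900 amu.
Binding energy = Δm·c² = 0.2538900 × 931.49 MeV/amu = 236.496 MeV
In joules: 236.496 MeV × 1.602e-13 J/MeV = 3.7887e-11 J

3.79e-11 J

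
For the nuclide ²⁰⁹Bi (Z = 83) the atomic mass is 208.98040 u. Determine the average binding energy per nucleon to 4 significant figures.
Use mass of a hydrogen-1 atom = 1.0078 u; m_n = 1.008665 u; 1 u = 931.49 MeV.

Z = 83, so N = A − Z = 209 − 83 = 126.
Mass of separated nucleons = 83(1.0078) + 126(1.008665) = 83.6474 + 127.091790 = 210.739190 u
The mass defect is 210.739190 − 208.98040 = 1.758790 u.
Binding energy = Δm·c² = 1.758790 × 931.49 MeV/u = 1638.30 MeV
BE/A = 1638.30 MeV / 209 = 7.839 MeV/nucleon

7.839 MeV/nucleon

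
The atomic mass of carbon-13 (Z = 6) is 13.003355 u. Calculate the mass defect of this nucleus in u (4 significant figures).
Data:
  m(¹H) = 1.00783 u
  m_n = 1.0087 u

0.1045 u

Σm = 6·m(¹H) + 7·m_n = 6.04698 + 7.0609 = 13.10788 u
The mass defect is 13.10788 − 13.003355 = 0.104525 u.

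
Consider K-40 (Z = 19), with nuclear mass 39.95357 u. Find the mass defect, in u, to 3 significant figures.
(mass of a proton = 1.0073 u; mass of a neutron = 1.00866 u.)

0.367 u

Z = 19, so N = A − Z = 40 − 19 = 21.
Mass of separated nucleons = 19(1.0073) + 21(1.00866) = 19.1387 + 21.18186 = 40.32056 u
Δm = 40.32056 − 39.95357 = 0.36699 u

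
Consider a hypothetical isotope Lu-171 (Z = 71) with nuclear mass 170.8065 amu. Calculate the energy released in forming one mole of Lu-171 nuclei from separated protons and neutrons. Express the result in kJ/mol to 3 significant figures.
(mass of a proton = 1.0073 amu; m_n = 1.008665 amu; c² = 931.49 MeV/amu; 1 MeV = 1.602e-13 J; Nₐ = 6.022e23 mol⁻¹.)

1.42e+11 kJ/mol

Σm = 71·m_p + 100·m_n = 71.5183 + 100.866500 = 172.384800 amu
The mass defect is 172.384800 − 170.8065 = 1.578300 amu.
Binding energy = Δm·c² = 1.578300 × 931.49 MeV/amu = 1470.17 MeV
Per nucleus in joules: 1470.17 MeV × 1.602e-13 J/MeV = 2.3552e-10 J
Per mole: 2.3552e-10 J × 6.022e23 mol⁻¹ = 1.4183e+14 J/mol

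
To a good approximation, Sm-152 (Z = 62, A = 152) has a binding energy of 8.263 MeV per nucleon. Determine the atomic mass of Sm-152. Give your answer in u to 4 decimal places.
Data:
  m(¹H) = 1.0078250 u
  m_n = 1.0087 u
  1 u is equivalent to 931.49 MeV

Total binding energy = 152 × 8.263 = 1255.976 MeV
Mass defect = 1255.976 MeV / (931.49 MeV/u) = 1.348352 u
Constituent mass = 62(1.0078250) + 90(1.0087) = 153.2681500 u
Atomic mass = 153.2681500 − 1.348352 = 151.9197980 u ≈ 151.9198 u (to 4 decimal places)

151.9198 u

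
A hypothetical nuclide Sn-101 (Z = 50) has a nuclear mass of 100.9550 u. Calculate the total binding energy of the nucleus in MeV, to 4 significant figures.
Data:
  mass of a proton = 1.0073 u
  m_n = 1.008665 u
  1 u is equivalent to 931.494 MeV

Z = 50, so N = A − Z = 101 − 50 = 51.
Σm = 50·m_p + 51·m_n = 50.3650 + 51.441915 = 101.806915 u
Mass defect Δm = 101.806915 − 100.9550 = 0.851915 u
Converting to energy: 0.851915 u × 931.494 MeV/u = 793.554 MeV

793.6 MeV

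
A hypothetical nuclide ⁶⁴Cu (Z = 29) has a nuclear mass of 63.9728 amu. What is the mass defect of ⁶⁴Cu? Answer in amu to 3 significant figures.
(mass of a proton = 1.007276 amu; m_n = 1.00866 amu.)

0.541 amu

Σm = 29·m_p + 35·m_n = 29.211004 + 35.30310 = 64.514104 amu
The mass defect is 64.514104 − 63.9728 = 0.541304 amu.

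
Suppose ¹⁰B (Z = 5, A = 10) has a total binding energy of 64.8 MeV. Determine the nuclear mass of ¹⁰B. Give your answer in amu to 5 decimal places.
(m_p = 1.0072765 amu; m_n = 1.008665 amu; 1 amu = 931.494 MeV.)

10.01014 amu

Mass defect = 64.8 MeV / (931.494 MeV/amu) = 0.0695657 amu
Constituent mass = 5(1.0072765) + 5(1.008665) = 10.0797075 amu
Nuclear mass = 10.0797075 − 0.0695657 = 10.0101418 amu ≈ 10.01014 amu (to 5 decimal places)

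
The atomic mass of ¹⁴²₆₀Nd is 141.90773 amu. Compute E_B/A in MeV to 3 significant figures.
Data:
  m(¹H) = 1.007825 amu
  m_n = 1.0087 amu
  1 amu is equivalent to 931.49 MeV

The nucleus contains 60 protons and 142 − 60 = 82 neutrons.
Total constituent mass: 60 × 1.007825 + 82 × 1.0087 = 143.182900 amu
Mass defect Δm = 143.182900 − 141.90773 = 1.275170 amu
Converting to energy: 1.275170 amu × 931.49 MeV/amu = 1187.808 MeV
Dividing by A = 142 gives 8.3648 MeV per nucleon.

8.36 MeV/nucleon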